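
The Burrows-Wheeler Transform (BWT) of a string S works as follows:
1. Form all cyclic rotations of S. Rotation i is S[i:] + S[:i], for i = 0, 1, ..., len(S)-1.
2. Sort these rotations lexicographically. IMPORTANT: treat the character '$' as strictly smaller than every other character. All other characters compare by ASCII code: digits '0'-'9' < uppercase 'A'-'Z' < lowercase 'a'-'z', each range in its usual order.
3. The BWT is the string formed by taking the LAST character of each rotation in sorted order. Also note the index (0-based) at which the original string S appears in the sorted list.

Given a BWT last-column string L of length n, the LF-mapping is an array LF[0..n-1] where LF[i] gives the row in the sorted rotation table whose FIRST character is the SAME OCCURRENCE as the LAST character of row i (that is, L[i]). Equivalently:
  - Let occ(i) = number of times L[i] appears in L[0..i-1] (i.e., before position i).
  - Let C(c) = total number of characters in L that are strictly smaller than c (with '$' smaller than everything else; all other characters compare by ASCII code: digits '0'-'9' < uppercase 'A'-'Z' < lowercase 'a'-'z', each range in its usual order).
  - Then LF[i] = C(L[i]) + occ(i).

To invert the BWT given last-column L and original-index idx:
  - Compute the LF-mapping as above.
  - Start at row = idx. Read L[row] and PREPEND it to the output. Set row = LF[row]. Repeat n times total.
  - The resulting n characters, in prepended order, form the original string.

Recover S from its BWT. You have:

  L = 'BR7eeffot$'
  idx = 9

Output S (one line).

Answer: toffeeR7B$

Derivation:
LF mapping: 2 3 1 4 5 6 7 8 9 0
Walk LF starting at row 9, prepending L[row]:
  step 1: row=9, L[9]='$', prepend. Next row=LF[9]=0
  step 2: row=0, L[0]='B', prepend. Next row=LF[0]=2
  step 3: row=2, L[2]='7', prepend. Next row=LF[2]=1
  step 4: row=1, L[1]='R', prepend. Next row=LF[1]=3
  step 5: row=3, L[3]='e', prepend. Next row=LF[3]=4
  step 6: row=4, L[4]='e', prepend. Next row=LF[4]=5
  step 7: row=5, L[5]='f', prepend. Next row=LF[5]=6
  step 8: row=6, L[6]='f', prepend. Next row=LF[6]=7
  step 9: row=7, L[7]='o', prepend. Next row=LF[7]=8
  step 10: row=8, L[8]='t', prepend. Next row=LF[8]=9
Reversed output: toffeeR7B$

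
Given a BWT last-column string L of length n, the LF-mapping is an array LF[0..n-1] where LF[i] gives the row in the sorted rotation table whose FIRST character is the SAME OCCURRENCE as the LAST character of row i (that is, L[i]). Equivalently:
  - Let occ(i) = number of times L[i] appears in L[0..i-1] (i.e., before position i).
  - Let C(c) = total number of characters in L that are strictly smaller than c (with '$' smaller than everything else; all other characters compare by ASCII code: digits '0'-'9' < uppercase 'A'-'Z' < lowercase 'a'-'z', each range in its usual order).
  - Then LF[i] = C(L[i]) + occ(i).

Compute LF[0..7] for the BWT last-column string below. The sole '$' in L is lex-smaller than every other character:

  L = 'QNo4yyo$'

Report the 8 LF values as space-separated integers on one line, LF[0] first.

Answer: 3 2 4 1 6 7 5 0

Derivation:
Char counts: '$':1, '4':1, 'N':1, 'Q':1, 'o':2, 'y':2
C (first-col start): C('$')=0, C('4')=1, C('N')=2, C('Q')=3, C('o')=4, C('y')=6
L[0]='Q': occ=0, LF[0]=C('Q')+0=3+0=3
L[1]='N': occ=0, LF[1]=C('N')+0=2+0=2
L[2]='o': occ=0, LF[2]=C('o')+0=4+0=4
L[3]='4': occ=0, LF[3]=C('4')+0=1+0=1
L[4]='y': occ=0, LF[4]=C('y')+0=6+0=6
L[5]='y': occ=1, LF[5]=C('y')+1=6+1=7
L[6]='o': occ=1, LF[6]=C('o')+1=4+1=5
L[7]='$': occ=0, LF[7]=C('$')+0=0+0=0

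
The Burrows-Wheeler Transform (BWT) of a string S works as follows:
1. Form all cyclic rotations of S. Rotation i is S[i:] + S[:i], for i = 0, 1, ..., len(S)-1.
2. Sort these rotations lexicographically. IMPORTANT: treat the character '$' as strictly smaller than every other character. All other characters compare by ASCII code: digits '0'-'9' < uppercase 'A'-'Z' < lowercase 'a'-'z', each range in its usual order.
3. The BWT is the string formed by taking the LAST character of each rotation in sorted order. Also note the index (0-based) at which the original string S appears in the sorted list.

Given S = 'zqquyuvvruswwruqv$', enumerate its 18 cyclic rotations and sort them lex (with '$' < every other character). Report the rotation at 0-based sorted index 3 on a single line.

All 18 rotations (rotation i = S[i:]+S[:i]):
  rot[0] = zqquyuvvruswwruqv$
  rot[1] = qquyuvvruswwruqv$z
  rot[2] = quyuvvruswwruqv$zq
  rot[3] = uyuvvruswwruqv$zqq
  rot[4] = yuvvruswwruqv$zqqu
  rot[5] = uvvruswwruqv$zqquy
  rot[6] = vvruswwruqv$zqquyu
  rot[7] = vruswwruqv$zqquyuv
  rot[8] = ruswwruqv$zqquyuvv
  rot[9] = uswwruqv$zqquyuvvr
  rot[10] = swwruqv$zqquyuvvru
  rot[11] = wwruqv$zqquyuvvrus
  rot[12] = wruqv$zqquyuvvrusw
  rot[13] = ruqv$zqquyuvvrusww
  rot[14] = uqv$zqquyuvvruswwr
  rot[15] = qv$zqquyuvvruswwru
  rot[16] = v$zqquyuvvruswwruq
  rot[17] = $zqquyuvvruswwruqv
Sorted (with $ < everything):
  sorted[0] = $zqquyuvvruswwruqv
  sorted[1] = qquyuvvruswwruqv$z
  sorted[2] = quyuvvruswwruqv$zq
  sorted[3] = qv$zqquyuvvruswwru
  sorted[4] = ruqv$zqquyuvvrusww
  sorted[5] = ruswwruqv$zqquyuvv
  sorted[6] = swwruqv$zqquyuvvru
  sorted[7] = uqv$zqquyuvvruswwr
  sorted[8] = uswwruqv$zqquyuvvr
  sorted[9] = uvvruswwruqv$zqquy
  sorted[10] = uyuvvruswwruqv$zqq
  sorted[11] = v$zqquyuvvruswwruq
  sorted[12] = vruswwruqv$zqquyuv
  sorted[13] = vvruswwruqv$zqquyu
  sorted[14] = wruqv$zqquyuvvrusw
  sorted[15] = wwruqv$zqquyuvvrus
  sorted[16] = yuvvruswwruqv$zqqu
  sorted[17] = zqquyuvvruswwruqv$
sorted[3] = qv$zqquyuvvruswwru

Answer: qv$zqquyuvvruswwru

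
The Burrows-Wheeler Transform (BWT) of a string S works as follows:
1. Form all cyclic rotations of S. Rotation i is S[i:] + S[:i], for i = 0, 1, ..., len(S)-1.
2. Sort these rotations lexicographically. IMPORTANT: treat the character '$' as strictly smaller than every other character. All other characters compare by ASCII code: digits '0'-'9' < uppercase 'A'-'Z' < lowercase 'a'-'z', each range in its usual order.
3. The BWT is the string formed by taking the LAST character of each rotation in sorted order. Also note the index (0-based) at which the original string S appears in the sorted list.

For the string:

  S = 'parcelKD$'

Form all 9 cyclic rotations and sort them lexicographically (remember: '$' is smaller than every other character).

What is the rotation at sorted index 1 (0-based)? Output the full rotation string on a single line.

Answer: D$parcelK

Derivation:
All 9 rotations (rotation i = S[i:]+S[:i]):
  rot[0] = parcelKD$
  rot[1] = arcelKD$p
  rot[2] = rcelKD$pa
  rot[3] = celKD$par
  rot[4] = elKD$parc
  rot[5] = lKD$parce
  rot[6] = KD$parcel
  rot[7] = D$parcelK
  rot[8] = $parcelKD
Sorted (with $ < everything):
  sorted[0] = $parcelKD
  sorted[1] = D$parcelK
  sorted[2] = KD$parcel
  sorted[3] = arcelKD$p
  sorted[4] = celKD$par
  sorted[5] = elKD$parc
  sorted[6] = lKD$parce
  sorted[7] = parcelKD$
  sorted[8] = rcelKD$pa
sorted[1] = D$parcelK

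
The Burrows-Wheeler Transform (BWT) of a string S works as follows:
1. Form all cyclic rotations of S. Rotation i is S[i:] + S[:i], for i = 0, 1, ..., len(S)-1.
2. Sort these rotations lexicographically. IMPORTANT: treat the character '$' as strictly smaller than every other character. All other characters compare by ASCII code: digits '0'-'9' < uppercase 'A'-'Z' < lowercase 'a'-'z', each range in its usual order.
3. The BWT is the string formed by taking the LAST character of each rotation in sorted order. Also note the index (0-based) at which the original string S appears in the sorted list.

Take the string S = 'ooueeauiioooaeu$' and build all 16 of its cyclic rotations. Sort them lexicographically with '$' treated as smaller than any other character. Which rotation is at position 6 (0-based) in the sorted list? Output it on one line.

All 16 rotations (rotation i = S[i:]+S[:i]):
  rot[0] = ooueeauiioooaeu$
  rot[1] = oueeauiioooaeu$o
  rot[2] = ueeauiioooaeu$oo
  rot[3] = eeauiioooaeu$oou
  rot[4] = eauiioooaeu$ooue
  rot[5] = auiioooaeu$oouee
  rot[6] = uiioooaeu$ooueea
  rot[7] = iioooaeu$ooueeau
  rot[8] = ioooaeu$ooueeaui
  rot[9] = oooaeu$ooueeauii
  rot[10] = ooaeu$ooueeauiio
  rot[11] = oaeu$ooueeauiioo
  rot[12] = aeu$ooueeauiiooo
  rot[13] = eu$ooueeauiioooa
  rot[14] = u$ooueeauiioooae
  rot[15] = $ooueeauiioooaeu
Sorted (with $ < everything):
  sorted[0] = $ooueeauiioooaeu
  sorted[1] = aeu$ooueeauiiooo
  sorted[2] = auiioooaeu$oouee
  sorted[3] = eauiioooaeu$ooue
  sorted[4] = eeauiioooaeu$oou
  sorted[5] = eu$ooueeauiioooa
  sorted[6] = iioooaeu$ooueeau
  sorted[7] = ioooaeu$ooueeaui
  sorted[8] = oaeu$ooueeauiioo
  sorted[9] = ooaeu$ooueeauiio
  sorted[10] = oooaeu$ooueeauii
  sorted[11] = ooueeauiioooaeu$
  sorted[12] = oueeauiioooaeu$o
  sorted[13] = u$ooueeauiioooae
  sorted[14] = ueeauiioooaeu$oo
  sorted[15] = uiioooaeu$ooueea
sorted[6] = iioooaeu$ooueeau

Answer: iioooaeu$ooueeau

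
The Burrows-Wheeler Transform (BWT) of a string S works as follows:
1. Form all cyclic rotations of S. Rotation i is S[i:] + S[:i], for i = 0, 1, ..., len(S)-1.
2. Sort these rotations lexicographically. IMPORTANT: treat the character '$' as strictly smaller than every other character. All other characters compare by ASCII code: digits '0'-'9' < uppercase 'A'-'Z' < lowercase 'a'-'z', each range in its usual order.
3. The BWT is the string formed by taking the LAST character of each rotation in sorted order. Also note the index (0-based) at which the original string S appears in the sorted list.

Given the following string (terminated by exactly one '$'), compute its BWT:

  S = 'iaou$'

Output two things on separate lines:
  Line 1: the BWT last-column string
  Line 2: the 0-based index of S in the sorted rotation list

All 5 rotations (rotation i = S[i:]+S[:i]):
  rot[0] = iaou$
  rot[1] = aou$i
  rot[2] = ou$ia
  rot[3] = u$iao
  rot[4] = $iaou
Sorted (with $ < everything):
  sorted[0] = $iaou  (last char: 'u')
  sorted[1] = aou$i  (last char: 'i')
  sorted[2] = iaou$  (last char: '$')
  sorted[3] = ou$ia  (last char: 'a')
  sorted[4] = u$iao  (last char: 'o')
Last column: ui$ao
Original string S is at sorted index 2

Answer: ui$ao
2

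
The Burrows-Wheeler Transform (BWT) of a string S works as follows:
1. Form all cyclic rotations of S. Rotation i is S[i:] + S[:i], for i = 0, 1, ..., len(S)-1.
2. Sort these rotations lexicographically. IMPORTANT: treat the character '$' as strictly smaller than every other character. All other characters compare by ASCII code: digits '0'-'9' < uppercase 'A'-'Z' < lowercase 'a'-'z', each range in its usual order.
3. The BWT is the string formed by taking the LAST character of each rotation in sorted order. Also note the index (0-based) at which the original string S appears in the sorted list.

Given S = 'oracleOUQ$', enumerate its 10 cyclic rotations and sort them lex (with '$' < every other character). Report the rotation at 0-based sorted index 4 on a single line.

All 10 rotations (rotation i = S[i:]+S[:i]):
  rot[0] = oracleOUQ$
  rot[1] = racleOUQ$o
  rot[2] = acleOUQ$or
  rot[3] = cleOUQ$ora
  rot[4] = leOUQ$orac
  rot[5] = eOUQ$oracl
  rot[6] = OUQ$oracle
  rot[7] = UQ$oracleO
  rot[8] = Q$oracleOU
  rot[9] = $oracleOUQ
Sorted (with $ < everything):
  sorted[0] = $oracleOUQ
  sorted[1] = OUQ$oracle
  sorted[2] = Q$oracleOU
  sorted[3] = UQ$oracleO
  sorted[4] = acleOUQ$or
  sorted[5] = cleOUQ$ora
  sorted[6] = eOUQ$oracl
  sorted[7] = leOUQ$orac
  sorted[8] = oracleOUQ$
  sorted[9] = racleOUQ$o
sorted[4] = acleOUQ$or

Answer: acleOUQ$or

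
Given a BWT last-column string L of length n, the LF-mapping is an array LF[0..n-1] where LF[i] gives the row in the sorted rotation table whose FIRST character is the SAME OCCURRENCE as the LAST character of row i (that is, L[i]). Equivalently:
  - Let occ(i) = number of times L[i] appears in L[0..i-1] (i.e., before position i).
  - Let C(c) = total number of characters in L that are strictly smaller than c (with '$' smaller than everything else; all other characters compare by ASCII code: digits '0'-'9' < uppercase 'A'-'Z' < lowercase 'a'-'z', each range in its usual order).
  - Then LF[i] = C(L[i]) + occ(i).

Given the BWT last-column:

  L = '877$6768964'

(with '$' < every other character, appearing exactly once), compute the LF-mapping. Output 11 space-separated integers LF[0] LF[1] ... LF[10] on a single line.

Answer: 8 5 6 0 2 7 3 9 10 4 1

Derivation:
Char counts: '$':1, '4':1, '6':3, '7':3, '8':2, '9':1
C (first-col start): C('$')=0, C('4')=1, C('6')=2, C('7')=5, C('8')=8, C('9')=10
L[0]='8': occ=0, LF[0]=C('8')+0=8+0=8
L[1]='7': occ=0, LF[1]=C('7')+0=5+0=5
L[2]='7': occ=1, LF[2]=C('7')+1=5+1=6
L[3]='$': occ=0, LF[3]=C('$')+0=0+0=0
L[4]='6': occ=0, LF[4]=C('6')+0=2+0=2
L[5]='7': occ=2, LF[5]=C('7')+2=5+2=7
L[6]='6': occ=1, LF[6]=C('6')+1=2+1=3
L[7]='8': occ=1, LF[7]=C('8')+1=8+1=9
L[8]='9': occ=0, LF[8]=C('9')+0=10+0=10
L[9]='6': occ=2, LF[9]=C('6')+2=2+2=4
L[10]='4': occ=0, LF[10]=C('4')+0=1+0=1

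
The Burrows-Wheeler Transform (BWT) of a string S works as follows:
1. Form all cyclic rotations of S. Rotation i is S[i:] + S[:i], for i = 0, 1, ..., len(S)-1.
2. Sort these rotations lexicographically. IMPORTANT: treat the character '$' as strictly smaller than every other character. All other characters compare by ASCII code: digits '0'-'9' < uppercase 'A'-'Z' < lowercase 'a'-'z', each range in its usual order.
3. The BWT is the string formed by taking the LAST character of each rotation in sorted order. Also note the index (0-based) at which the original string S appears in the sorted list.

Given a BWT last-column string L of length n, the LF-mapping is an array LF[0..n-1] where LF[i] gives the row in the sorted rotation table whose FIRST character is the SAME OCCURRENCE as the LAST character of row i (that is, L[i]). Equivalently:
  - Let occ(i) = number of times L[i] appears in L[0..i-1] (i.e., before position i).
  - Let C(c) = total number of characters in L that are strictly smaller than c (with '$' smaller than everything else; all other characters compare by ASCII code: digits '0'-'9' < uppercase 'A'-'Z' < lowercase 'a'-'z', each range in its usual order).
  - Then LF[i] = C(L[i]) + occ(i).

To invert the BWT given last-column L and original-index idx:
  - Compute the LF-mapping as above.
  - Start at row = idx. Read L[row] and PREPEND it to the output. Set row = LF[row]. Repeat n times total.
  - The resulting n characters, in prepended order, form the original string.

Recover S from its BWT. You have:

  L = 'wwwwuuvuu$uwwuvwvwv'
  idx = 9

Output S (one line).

LF mapping: 11 12 13 14 1 2 7 3 4 0 5 15 16 6 8 17 9 18 10
Walk LF starting at row 9, prepending L[row]:
  step 1: row=9, L[9]='$', prepend. Next row=LF[9]=0
  step 2: row=0, L[0]='w', prepend. Next row=LF[0]=11
  step 3: row=11, L[11]='w', prepend. Next row=LF[11]=15
  step 4: row=15, L[15]='w', prepend. Next row=LF[15]=17
  step 5: row=17, L[17]='w', prepend. Next row=LF[17]=18
  step 6: row=18, L[18]='v', prepend. Next row=LF[18]=10
  step 7: row=10, L[10]='u', prepend. Next row=LF[10]=5
  step 8: row=5, L[5]='u', prepend. Next row=LF[5]=2
  step 9: row=2, L[2]='w', prepend. Next row=LF[2]=13
  step 10: row=13, L[13]='u', prepend. Next row=LF[13]=6
  step 11: row=6, L[6]='v', prepend. Next row=LF[6]=7
  step 12: row=7, L[7]='u', prepend. Next row=LF[7]=3
  step 13: row=3, L[3]='w', prepend. Next row=LF[3]=14
  step 14: row=14, L[14]='v', prepend. Next row=LF[14]=8
  step 15: row=8, L[8]='u', prepend. Next row=LF[8]=4
  step 16: row=4, L[4]='u', prepend. Next row=LF[4]=1
  step 17: row=1, L[1]='w', prepend. Next row=LF[1]=12
  step 18: row=12, L[12]='w', prepend. Next row=LF[12]=16
  step 19: row=16, L[16]='v', prepend. Next row=LF[16]=9
Reversed output: vwwuuvwuvuwuuvwwww$

Answer: vwwuuvwuvuwuuvwwww$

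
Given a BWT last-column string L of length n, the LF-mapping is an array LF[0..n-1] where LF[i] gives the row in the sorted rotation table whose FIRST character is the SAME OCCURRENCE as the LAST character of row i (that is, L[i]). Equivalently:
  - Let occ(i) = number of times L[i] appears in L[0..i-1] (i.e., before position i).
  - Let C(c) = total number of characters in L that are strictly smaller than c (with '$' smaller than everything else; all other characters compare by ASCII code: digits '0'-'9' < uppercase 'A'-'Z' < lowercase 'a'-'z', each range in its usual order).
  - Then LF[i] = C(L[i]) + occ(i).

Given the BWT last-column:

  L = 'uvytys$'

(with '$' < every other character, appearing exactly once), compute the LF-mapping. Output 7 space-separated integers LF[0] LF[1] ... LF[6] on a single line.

Char counts: '$':1, 's':1, 't':1, 'u':1, 'v':1, 'y':2
C (first-col start): C('$')=0, C('s')=1, C('t')=2, C('u')=3, C('v')=4, C('y')=5
L[0]='u': occ=0, LF[0]=C('u')+0=3+0=3
L[1]='v': occ=0, LF[1]=C('v')+0=4+0=4
L[2]='y': occ=0, LF[2]=C('y')+0=5+0=5
L[3]='t': occ=0, LF[3]=C('t')+0=2+0=2
L[4]='y': occ=1, LF[4]=C('y')+1=5+1=6
L[5]='s': occ=0, LF[5]=C('s')+0=1+0=1
L[6]='$': occ=0, LF[6]=C('$')+0=0+0=0

Answer: 3 4 5 2 6 1 0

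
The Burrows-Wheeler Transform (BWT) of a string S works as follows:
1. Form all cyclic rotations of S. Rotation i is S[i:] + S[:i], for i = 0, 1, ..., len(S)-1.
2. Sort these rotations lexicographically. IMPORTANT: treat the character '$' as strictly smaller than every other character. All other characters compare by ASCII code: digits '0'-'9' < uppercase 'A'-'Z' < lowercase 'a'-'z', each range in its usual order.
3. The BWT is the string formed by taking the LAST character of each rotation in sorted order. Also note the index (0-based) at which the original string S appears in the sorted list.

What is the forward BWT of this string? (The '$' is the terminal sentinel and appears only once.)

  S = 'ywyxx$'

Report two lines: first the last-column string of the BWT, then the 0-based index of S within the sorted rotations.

All 6 rotations (rotation i = S[i:]+S[:i]):
  rot[0] = ywyxx$
  rot[1] = wyxx$y
  rot[2] = yxx$yw
  rot[3] = xx$ywy
  rot[4] = x$ywyx
  rot[5] = $ywyxx
Sorted (with $ < everything):
  sorted[0] = $ywyxx  (last char: 'x')
  sorted[1] = wyxx$y  (last char: 'y')
  sorted[2] = x$ywyx  (last char: 'x')
  sorted[3] = xx$ywy  (last char: 'y')
  sorted[4] = ywyxx$  (last char: '$')
  sorted[5] = yxx$yw  (last char: 'w')
Last column: xyxy$w
Original string S is at sorted index 4

Answer: xyxy$w
4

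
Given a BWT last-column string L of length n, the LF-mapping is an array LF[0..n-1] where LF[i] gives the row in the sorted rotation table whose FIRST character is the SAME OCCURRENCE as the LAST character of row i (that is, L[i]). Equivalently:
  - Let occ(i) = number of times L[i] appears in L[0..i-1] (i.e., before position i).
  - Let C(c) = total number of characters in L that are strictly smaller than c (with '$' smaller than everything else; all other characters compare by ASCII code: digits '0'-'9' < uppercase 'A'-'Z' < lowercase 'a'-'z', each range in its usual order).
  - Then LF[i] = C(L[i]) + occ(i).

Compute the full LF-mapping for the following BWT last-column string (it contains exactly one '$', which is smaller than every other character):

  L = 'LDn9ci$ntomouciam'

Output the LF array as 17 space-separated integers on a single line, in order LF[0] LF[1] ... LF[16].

Char counts: '$':1, '9':1, 'D':1, 'L':1, 'a':1, 'c':2, 'i':2, 'm':2, 'n':2, 'o':2, 't':1, 'u':1
C (first-col start): C('$')=0, C('9')=1, C('D')=2, C('L')=3, C('a')=4, C('c')=5, C('i')=7, C('m')=9, C('n')=11, C('o')=13, C('t')=15, C('u')=16
L[0]='L': occ=0, LF[0]=C('L')+0=3+0=3
L[1]='D': occ=0, LF[1]=C('D')+0=2+0=2
L[2]='n': occ=0, LF[2]=C('n')+0=11+0=11
L[3]='9': occ=0, LF[3]=C('9')+0=1+0=1
L[4]='c': occ=0, LF[4]=C('c')+0=5+0=5
L[5]='i': occ=0, LF[5]=C('i')+0=7+0=7
L[6]='$': occ=0, LF[6]=C('$')+0=0+0=0
L[7]='n': occ=1, LF[7]=C('n')+1=11+1=12
L[8]='t': occ=0, LF[8]=C('t')+0=15+0=15
L[9]='o': occ=0, LF[9]=C('o')+0=13+0=13
L[10]='m': occ=0, LF[10]=C('m')+0=9+0=9
L[11]='o': occ=1, LF[11]=C('o')+1=13+1=14
L[12]='u': occ=0, LF[12]=C('u')+0=16+0=16
L[13]='c': occ=1, LF[13]=C('c')+1=5+1=6
L[14]='i': occ=1, LF[14]=C('i')+1=7+1=8
L[15]='a': occ=0, LF[15]=C('a')+0=4+0=4
L[16]='m': occ=1, LF[16]=C('m')+1=9+1=10

Answer: 3 2 11 1 5 7 0 12 15 13 9 14 16 6 8 4 10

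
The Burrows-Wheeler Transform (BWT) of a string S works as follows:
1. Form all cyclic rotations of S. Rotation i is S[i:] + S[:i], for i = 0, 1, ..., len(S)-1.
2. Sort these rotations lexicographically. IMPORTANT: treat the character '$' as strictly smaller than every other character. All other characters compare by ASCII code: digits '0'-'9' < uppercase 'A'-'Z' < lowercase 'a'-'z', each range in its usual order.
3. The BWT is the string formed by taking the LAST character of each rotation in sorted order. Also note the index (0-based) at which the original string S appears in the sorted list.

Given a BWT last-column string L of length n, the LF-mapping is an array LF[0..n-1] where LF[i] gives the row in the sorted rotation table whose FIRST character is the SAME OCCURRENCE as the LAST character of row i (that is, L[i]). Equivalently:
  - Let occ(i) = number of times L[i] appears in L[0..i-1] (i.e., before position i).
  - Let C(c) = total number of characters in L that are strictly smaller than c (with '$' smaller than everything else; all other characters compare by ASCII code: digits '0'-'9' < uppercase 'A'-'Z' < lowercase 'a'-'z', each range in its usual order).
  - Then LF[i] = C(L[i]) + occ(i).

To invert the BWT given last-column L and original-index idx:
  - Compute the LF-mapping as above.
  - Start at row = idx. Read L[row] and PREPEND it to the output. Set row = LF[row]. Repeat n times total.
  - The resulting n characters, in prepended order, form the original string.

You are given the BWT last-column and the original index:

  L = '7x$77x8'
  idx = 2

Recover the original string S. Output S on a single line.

LF mapping: 1 5 0 2 3 6 4
Walk LF starting at row 2, prepending L[row]:
  step 1: row=2, L[2]='$', prepend. Next row=LF[2]=0
  step 2: row=0, L[0]='7', prepend. Next row=LF[0]=1
  step 3: row=1, L[1]='x', prepend. Next row=LF[1]=5
  step 4: row=5, L[5]='x', prepend. Next row=LF[5]=6
  step 5: row=6, L[6]='8', prepend. Next row=LF[6]=4
  step 6: row=4, L[4]='7', prepend. Next row=LF[4]=3
  step 7: row=3, L[3]='7', prepend. Next row=LF[3]=2
Reversed output: 778xx7$

Answer: 778xx7$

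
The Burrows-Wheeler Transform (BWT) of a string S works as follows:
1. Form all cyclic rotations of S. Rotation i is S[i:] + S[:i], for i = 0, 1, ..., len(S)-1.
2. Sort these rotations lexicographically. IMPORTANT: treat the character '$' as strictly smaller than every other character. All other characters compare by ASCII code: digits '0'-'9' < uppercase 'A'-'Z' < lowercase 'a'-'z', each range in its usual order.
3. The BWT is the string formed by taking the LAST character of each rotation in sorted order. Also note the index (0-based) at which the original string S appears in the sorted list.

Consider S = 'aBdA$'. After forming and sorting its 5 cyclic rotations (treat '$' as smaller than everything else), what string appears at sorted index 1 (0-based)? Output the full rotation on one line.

Answer: A$aBd

Derivation:
All 5 rotations (rotation i = S[i:]+S[:i]):
  rot[0] = aBdA$
  rot[1] = BdA$a
  rot[2] = dA$aB
  rot[3] = A$aBd
  rot[4] = $aBdA
Sorted (with $ < everything):
  sorted[0] = $aBdA
  sorted[1] = A$aBd
  sorted[2] = BdA$a
  sorted[3] = aBdA$
  sorted[4] = dA$aB
sorted[1] = A$aBd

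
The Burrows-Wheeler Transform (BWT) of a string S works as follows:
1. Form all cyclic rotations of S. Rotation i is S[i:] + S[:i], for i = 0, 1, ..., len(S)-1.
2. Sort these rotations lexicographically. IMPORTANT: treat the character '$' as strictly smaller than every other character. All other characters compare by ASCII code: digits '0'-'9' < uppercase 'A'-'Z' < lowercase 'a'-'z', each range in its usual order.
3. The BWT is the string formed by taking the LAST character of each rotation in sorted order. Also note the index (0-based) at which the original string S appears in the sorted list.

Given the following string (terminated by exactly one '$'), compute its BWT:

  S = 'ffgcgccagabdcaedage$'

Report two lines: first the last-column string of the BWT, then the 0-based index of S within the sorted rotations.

All 20 rotations (rotation i = S[i:]+S[:i]):
  rot[0] = ffgcgccagabdcaedage$
  rot[1] = fgcgccagabdcaedage$f
  rot[2] = gcgccagabdcaedage$ff
  rot[3] = cgccagabdcaedage$ffg
  rot[4] = gccagabdcaedage$ffgc
  rot[5] = ccagabdcaedage$ffgcg
  rot[6] = cagabdcaedage$ffgcgc
  rot[7] = agabdcaedage$ffgcgcc
  rot[8] = gabdcaedage$ffgcgcca
  rot[9] = abdcaedage$ffgcgccag
  rot[10] = bdcaedage$ffgcgccaga
  rot[11] = dcaedage$ffgcgccagab
  rot[12] = caedage$ffgcgccagabd
  rot[13] = aedage$ffgcgccagabdc
  rot[14] = edage$ffgcgccagabdca
  rot[15] = dage$ffgcgccagabdcae
  rot[16] = age$ffgcgccagabdcaed
  rot[17] = ge$ffgcgccagabdcaeda
  rot[18] = e$ffgcgccagabdcaedag
  rot[19] = $ffgcgccagabdcaedage
Sorted (with $ < everything):
  sorted[0] = $ffgcgccagabdcaedage  (last char: 'e')
  sorted[1] = abdcaedage$ffgcgccag  (last char: 'g')
  sorted[2] = aedage$ffgcgccagabdc  (last char: 'c')
  sorted[3] = agabdcaedage$ffgcgcc  (last char: 'c')
  sorted[4] = age$ffgcgccagabdcaed  (last char: 'd')
  sorted[5] = bdcaedage$ffgcgccaga  (last char: 'a')
  sorted[6] = caedage$ffgcgccagabd  (last char: 'd')
  sorted[7] = cagabdcaedage$ffgcgc  (last char: 'c')
  sorted[8] = ccagabdcaedage$ffgcg  (last char: 'g')
  sorted[9] = cgccagabdcaedage$ffg  (last char: 'g')
  sorted[10] = dage$ffgcgccagabdcae  (last char: 'e')
  sorted[11] = dcaedage$ffgcgccagab  (last char: 'b')
  sorted[12] = e$ffgcgccagabdcaedag  (last char: 'g')
  sorted[13] = edage$ffgcgccagabdca  (last char: 'a')
  sorted[14] = ffgcgccagabdcaedage$  (last char: '$')
  sorted[15] = fgcgccagabdcaedage$f  (last char: 'f')
  sorted[16] = gabdcaedage$ffgcgcca  (last char: 'a')
  sorted[17] = gccagabdcaedage$ffgc  (last char: 'c')
  sorted[18] = gcgccagabdcaedage$ff  (last char: 'f')
  sorted[19] = ge$ffgcgccagabdcaeda  (last char: 'a')
Last column: egccdadcggebga$facfa
Original string S is at sorted index 14

Answer: egccdadcggebga$facfa
14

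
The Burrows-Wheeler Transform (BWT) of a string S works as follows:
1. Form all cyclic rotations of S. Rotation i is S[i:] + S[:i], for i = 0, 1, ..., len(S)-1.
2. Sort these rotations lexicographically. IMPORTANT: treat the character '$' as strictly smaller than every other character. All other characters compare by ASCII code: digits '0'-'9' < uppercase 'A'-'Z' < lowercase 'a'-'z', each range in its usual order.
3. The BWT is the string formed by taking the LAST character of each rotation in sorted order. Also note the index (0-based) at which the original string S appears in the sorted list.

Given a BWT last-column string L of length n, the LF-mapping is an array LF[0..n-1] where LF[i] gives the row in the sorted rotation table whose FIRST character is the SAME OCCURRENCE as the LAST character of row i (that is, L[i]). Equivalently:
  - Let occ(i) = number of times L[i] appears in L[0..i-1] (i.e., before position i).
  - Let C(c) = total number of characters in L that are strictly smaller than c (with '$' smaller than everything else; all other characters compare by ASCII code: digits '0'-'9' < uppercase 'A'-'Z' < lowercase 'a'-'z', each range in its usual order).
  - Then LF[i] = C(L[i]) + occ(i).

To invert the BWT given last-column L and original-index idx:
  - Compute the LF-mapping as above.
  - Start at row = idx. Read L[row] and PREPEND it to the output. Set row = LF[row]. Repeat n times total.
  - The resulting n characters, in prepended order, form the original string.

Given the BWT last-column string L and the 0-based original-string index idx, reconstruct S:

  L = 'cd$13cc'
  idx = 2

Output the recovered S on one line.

LF mapping: 3 6 0 1 2 4 5
Walk LF starting at row 2, prepending L[row]:
  step 1: row=2, L[2]='$', prepend. Next row=LF[2]=0
  step 2: row=0, L[0]='c', prepend. Next row=LF[0]=3
  step 3: row=3, L[3]='1', prepend. Next row=LF[3]=1
  step 4: row=1, L[1]='d', prepend. Next row=LF[1]=6
  step 5: row=6, L[6]='c', prepend. Next row=LF[6]=5
  step 6: row=5, L[5]='c', prepend. Next row=LF[5]=4
  step 7: row=4, L[4]='3', prepend. Next row=LF[4]=2
Reversed output: 3ccd1c$

Answer: 3ccd1c$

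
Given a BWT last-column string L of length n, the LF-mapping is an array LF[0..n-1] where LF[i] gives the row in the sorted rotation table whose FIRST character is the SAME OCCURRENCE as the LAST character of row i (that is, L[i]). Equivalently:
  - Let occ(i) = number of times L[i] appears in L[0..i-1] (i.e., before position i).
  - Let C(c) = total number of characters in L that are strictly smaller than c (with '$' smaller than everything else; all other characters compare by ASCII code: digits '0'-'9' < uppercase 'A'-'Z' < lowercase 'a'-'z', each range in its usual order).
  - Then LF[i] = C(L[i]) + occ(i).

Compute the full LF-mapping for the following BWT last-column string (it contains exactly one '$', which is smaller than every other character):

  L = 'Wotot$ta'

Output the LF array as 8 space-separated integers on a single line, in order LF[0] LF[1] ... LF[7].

Answer: 1 3 5 4 6 0 7 2

Derivation:
Char counts: '$':1, 'W':1, 'a':1, 'o':2, 't':3
C (first-col start): C('$')=0, C('W')=1, C('a')=2, C('o')=3, C('t')=5
L[0]='W': occ=0, LF[0]=C('W')+0=1+0=1
L[1]='o': occ=0, LF[1]=C('o')+0=3+0=3
L[2]='t': occ=0, LF[2]=C('t')+0=5+0=5
L[3]='o': occ=1, LF[3]=C('o')+1=3+1=4
L[4]='t': occ=1, LF[4]=C('t')+1=5+1=6
L[5]='$': occ=0, LF[5]=C('$')+0=0+0=0
L[6]='t': occ=2, LF[6]=C('t')+2=5+2=7
L[7]='a': occ=0, LF[7]=C('a')+0=2+0=2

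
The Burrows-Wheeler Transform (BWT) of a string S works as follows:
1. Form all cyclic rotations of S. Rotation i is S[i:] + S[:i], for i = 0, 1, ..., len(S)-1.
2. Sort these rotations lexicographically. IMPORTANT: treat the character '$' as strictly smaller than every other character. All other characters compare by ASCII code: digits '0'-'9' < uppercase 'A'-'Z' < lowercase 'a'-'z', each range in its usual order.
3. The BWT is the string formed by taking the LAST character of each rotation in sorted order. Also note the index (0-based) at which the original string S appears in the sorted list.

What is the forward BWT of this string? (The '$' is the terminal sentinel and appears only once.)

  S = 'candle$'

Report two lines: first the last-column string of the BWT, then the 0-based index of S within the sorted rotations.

All 7 rotations (rotation i = S[i:]+S[:i]):
  rot[0] = candle$
  rot[1] = andle$c
  rot[2] = ndle$ca
  rot[3] = dle$can
  rot[4] = le$cand
  rot[5] = e$candl
  rot[6] = $candle
Sorted (with $ < everything):
  sorted[0] = $candle  (last char: 'e')
  sorted[1] = andle$c  (last char: 'c')
  sorted[2] = candle$  (last char: '$')
  sorted[3] = dle$can  (last char: 'n')
  sorted[4] = e$candl  (last char: 'l')
  sorted[5] = le$cand  (last char: 'd')
  sorted[6] = ndle$ca  (last char: 'a')
Last column: ec$nlda
Original string S is at sorted index 2

Answer: ec$nlda
2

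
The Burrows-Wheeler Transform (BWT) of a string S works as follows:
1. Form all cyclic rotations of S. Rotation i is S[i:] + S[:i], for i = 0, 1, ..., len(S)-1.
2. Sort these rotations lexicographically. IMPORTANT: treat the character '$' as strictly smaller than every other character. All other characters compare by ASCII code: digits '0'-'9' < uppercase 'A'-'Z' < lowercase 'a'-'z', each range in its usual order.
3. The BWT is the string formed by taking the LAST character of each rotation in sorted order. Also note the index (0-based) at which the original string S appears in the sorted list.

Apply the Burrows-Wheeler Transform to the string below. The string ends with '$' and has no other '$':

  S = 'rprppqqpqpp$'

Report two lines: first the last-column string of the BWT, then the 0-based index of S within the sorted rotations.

All 12 rotations (rotation i = S[i:]+S[:i]):
  rot[0] = rprppqqpqpp$
  rot[1] = prppqqpqpp$r
  rot[2] = rppqqpqpp$rp
  rot[3] = ppqqpqpp$rpr
  rot[4] = pqqpqpp$rprp
  rot[5] = qqpqpp$rprpp
  rot[6] = qpqpp$rprppq
  rot[7] = pqpp$rprppqq
  rot[8] = qpp$rprppqqp
  rot[9] = pp$rprppqqpq
  rot[10] = p$rprppqqpqp
  rot[11] = $rprppqqpqpp
Sorted (with $ < everything):
  sorted[0] = $rprppqqpqpp  (last char: 'p')
  sorted[1] = p$rprppqqpqp  (last char: 'p')
  sorted[2] = pp$rprppqqpq  (last char: 'q')
  sorted[3] = ppqqpqpp$rpr  (last char: 'r')
  sorted[4] = pqpp$rprppqq  (last char: 'q')
  sorted[5] = pqqpqpp$rprp  (last char: 'p')
  sorted[6] = prppqqpqpp$r  (last char: 'r')
  sorted[7] = qpp$rprppqqp  (last char: 'p')
  sorted[8] = qpqpp$rprppq  (last char: 'q')
  sorted[9] = qqpqpp$rprpp  (last char: 'p')
  sorted[10] = rppqqpqpp$rp  (last char: 'p')
  sorted[11] = rprppqqpqpp$  (last char: '$')
Last column: ppqrqprpqpp$
Original string S is at sorted index 11

Answer: ppqrqprpqpp$
11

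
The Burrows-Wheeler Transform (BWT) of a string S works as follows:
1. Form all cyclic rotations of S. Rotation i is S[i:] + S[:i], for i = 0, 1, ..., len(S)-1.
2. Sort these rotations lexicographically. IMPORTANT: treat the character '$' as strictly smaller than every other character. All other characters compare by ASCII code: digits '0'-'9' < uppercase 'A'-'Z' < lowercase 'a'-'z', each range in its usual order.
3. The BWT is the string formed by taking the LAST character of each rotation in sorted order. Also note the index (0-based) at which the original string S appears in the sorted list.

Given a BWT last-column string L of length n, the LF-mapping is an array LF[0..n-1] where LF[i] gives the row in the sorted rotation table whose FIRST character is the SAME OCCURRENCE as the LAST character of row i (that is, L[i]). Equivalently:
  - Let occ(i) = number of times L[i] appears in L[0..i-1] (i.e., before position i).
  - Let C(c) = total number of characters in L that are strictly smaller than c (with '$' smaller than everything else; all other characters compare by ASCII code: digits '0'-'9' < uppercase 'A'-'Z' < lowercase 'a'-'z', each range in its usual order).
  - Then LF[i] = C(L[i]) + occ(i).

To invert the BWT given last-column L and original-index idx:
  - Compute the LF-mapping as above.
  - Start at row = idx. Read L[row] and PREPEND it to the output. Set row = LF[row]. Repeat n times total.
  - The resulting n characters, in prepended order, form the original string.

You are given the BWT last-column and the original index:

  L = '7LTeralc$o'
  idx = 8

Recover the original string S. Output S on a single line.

LF mapping: 1 2 3 6 9 4 7 5 0 8
Walk LF starting at row 8, prepending L[row]:
  step 1: row=8, L[8]='$', prepend. Next row=LF[8]=0
  step 2: row=0, L[0]='7', prepend. Next row=LF[0]=1
  step 3: row=1, L[1]='L', prepend. Next row=LF[1]=2
  step 4: row=2, L[2]='T', prepend. Next row=LF[2]=3
  step 5: row=3, L[3]='e', prepend. Next row=LF[3]=6
  step 6: row=6, L[6]='l', prepend. Next row=LF[6]=7
  step 7: row=7, L[7]='c', prepend. Next row=LF[7]=5
  step 8: row=5, L[5]='a', prepend. Next row=LF[5]=4
  step 9: row=4, L[4]='r', prepend. Next row=LF[4]=9
  step 10: row=9, L[9]='o', prepend. Next row=LF[9]=8
Reversed output: oracleTL7$

Answer: oracleTL7$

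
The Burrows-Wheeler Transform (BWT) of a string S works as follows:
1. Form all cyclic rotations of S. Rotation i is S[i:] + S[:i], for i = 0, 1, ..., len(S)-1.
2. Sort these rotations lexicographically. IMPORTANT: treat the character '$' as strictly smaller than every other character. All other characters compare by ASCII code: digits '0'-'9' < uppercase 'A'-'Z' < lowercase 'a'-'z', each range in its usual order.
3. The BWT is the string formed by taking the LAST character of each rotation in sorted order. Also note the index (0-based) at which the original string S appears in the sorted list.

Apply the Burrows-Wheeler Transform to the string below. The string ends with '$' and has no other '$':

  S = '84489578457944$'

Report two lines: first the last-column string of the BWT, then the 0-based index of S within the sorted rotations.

All 15 rotations (rotation i = S[i:]+S[:i]):
  rot[0] = 84489578457944$
  rot[1] = 4489578457944$8
  rot[2] = 489578457944$84
  rot[3] = 89578457944$844
  rot[4] = 9578457944$8448
  rot[5] = 578457944$84489
  rot[6] = 78457944$844895
  rot[7] = 8457944$8448957
  rot[8] = 457944$84489578
  rot[9] = 57944$844895784
  rot[10] = 7944$8448957845
  rot[11] = 944$84489578457
  rot[12] = 44$844895784579
  rot[13] = 4$8448957845794
  rot[14] = $84489578457944
Sorted (with $ < everything):
  sorted[0] = $84489578457944  (last char: '4')
  sorted[1] = 4$8448957845794  (last char: '4')
  sorted[2] = 44$844895784579  (last char: '9')
  sorted[3] = 4489578457944$8  (last char: '8')
  sorted[4] = 457944$84489578  (last char: '8')
  sorted[5] = 489578457944$84  (last char: '4')
  sorted[6] = 578457944$84489  (last char: '9')
  sorted[7] = 57944$844895784  (last char: '4')
  sorted[8] = 78457944$844895  (last char: '5')
  sorted[9] = 7944$8448957845  (last char: '5')
  sorted[10] = 84489578457944$  (last char: '$')
  sorted[11] = 8457944$8448957  (last char: '7')
  sorted[12] = 89578457944$844  (last char: '4')
  sorted[13] = 944$84489578457  (last char: '7')
  sorted[14] = 9578457944$8448  (last char: '8')
Last column: 4498849455$7478
Original string S is at sorted index 10

Answer: 4498849455$7478
10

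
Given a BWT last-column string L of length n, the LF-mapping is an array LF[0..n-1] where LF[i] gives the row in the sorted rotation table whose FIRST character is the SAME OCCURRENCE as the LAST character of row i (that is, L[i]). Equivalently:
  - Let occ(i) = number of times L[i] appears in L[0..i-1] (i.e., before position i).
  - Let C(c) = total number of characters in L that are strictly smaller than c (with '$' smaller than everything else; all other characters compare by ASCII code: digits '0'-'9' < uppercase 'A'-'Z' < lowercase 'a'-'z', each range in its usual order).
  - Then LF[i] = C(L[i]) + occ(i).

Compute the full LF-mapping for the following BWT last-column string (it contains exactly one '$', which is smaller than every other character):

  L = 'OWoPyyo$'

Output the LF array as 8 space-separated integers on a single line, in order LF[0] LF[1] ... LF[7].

Char counts: '$':1, 'O':1, 'P':1, 'W':1, 'o':2, 'y':2
C (first-col start): C('$')=0, C('O')=1, C('P')=2, C('W')=3, C('o')=4, C('y')=6
L[0]='O': occ=0, LF[0]=C('O')+0=1+0=1
L[1]='W': occ=0, LF[1]=C('W')+0=3+0=3
L[2]='o': occ=0, LF[2]=C('o')+0=4+0=4
L[3]='P': occ=0, LF[3]=C('P')+0=2+0=2
L[4]='y': occ=0, LF[4]=C('y')+0=6+0=6
L[5]='y': occ=1, LF[5]=C('y')+1=6+1=7
L[6]='o': occ=1, LF[6]=C('o')+1=4+1=5
L[7]='$': occ=0, LF[7]=C('$')+0=0+0=0

Answer: 1 3 4 2 6 7 5 0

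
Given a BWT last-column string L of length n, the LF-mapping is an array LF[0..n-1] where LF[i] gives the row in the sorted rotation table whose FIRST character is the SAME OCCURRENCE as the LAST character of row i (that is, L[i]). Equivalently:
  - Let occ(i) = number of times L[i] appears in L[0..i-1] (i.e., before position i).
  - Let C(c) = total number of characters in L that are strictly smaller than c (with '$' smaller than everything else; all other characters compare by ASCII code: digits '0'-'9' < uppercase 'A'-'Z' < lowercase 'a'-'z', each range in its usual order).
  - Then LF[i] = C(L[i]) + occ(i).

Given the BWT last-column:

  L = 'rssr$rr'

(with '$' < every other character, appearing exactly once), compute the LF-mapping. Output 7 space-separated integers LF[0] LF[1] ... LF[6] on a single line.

Answer: 1 5 6 2 0 3 4

Derivation:
Char counts: '$':1, 'r':4, 's':2
C (first-col start): C('$')=0, C('r')=1, C('s')=5
L[0]='r': occ=0, LF[0]=C('r')+0=1+0=1
L[1]='s': occ=0, LF[1]=C('s')+0=5+0=5
L[2]='s': occ=1, LF[2]=C('s')+1=5+1=6
L[3]='r': occ=1, LF[3]=C('r')+1=1+1=2
L[4]='$': occ=0, LF[4]=C('$')+0=0+0=0
L[5]='r': occ=2, LF[5]=C('r')+2=1+2=3
L[6]='r': occ=3, LF[6]=C('r')+3=1+3=4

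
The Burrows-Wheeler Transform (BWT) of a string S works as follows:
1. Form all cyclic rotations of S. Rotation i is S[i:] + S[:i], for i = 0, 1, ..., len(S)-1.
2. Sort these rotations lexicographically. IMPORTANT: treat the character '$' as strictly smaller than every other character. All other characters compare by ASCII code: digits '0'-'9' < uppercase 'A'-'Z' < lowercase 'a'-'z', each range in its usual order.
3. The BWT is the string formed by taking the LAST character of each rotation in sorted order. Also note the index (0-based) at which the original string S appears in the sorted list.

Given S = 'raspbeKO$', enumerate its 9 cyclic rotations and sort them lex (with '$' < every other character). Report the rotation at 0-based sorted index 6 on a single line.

Answer: pbeKO$ras

Derivation:
All 9 rotations (rotation i = S[i:]+S[:i]):
  rot[0] = raspbeKO$
  rot[1] = aspbeKO$r
  rot[2] = spbeKO$ra
  rot[3] = pbeKO$ras
  rot[4] = beKO$rasp
  rot[5] = eKO$raspb
  rot[6] = KO$raspbe
  rot[7] = O$raspbeK
  rot[8] = $raspbeKO
Sorted (with $ < everything):
  sorted[0] = $raspbeKO
  sorted[1] = KO$raspbe
  sorted[2] = O$raspbeK
  sorted[3] = aspbeKO$r
  sorted[4] = beKO$rasp
  sorted[5] = eKO$raspb
  sorted[6] = pbeKO$ras
  sorted[7] = raspbeKO$
  sorted[8] = spbeKO$ra
sorted[6] = pbeKO$ras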